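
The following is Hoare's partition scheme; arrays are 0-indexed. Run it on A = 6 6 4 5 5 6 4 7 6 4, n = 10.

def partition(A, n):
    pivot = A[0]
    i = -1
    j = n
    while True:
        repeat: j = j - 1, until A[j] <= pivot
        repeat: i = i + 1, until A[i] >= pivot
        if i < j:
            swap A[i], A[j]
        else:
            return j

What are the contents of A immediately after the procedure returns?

pivot=6
j stops at 9 (4), i stops at 0 (6); swap ⇒ 4 6 4 5 5 6 4 7 6 6
j stops at 8 (6), i stops at 1 (6); swap ⇒ 4 6 4 5 5 6 4 7 6 6
j stops at 6 (4), i stops at 5 (6); swap ⇒ 4 6 4 5 5 4 6 7 6 6
j stops at 5, i stops at 6; i≥j ⇒ return 5. A=4 6 4 5 5 4 6 7 6 6

4 6 4 5 5 4 6 7 6 6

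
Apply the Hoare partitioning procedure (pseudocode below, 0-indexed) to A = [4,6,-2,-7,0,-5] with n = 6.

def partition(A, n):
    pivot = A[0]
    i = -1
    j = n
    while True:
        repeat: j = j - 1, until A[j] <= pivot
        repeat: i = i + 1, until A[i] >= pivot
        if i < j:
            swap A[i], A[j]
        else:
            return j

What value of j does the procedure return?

pivot=4
j stops at 5 (-5), i stops at 0 (4); swap ⇒ [-5,6,-2,-7,0,4]
j stops at 4 (0), i stops at 1 (6); swap ⇒ [-5,0,-2,-7,6,4]
j stops at 3, i stops at 4; i≥j ⇒ return 3. A=[-5,0,-2,-7,6,4]

3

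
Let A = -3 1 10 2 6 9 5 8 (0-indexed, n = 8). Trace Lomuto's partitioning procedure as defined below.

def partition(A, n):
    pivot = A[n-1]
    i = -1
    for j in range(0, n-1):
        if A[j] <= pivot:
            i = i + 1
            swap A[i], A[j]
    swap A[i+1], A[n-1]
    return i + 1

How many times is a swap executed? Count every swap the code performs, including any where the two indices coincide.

6

pivot = A[7] = 8; i = -1
j=0: A[0]=-3 ≤ 8 → i=0, swap A[0],A[0] (no change) → -3 1 10 2 6 9 5 8
j=1: A[1]=1 ≤ 8 → i=1, swap A[1],A[1] (no change) → -3 1 10 2 6 9 5 8
j=2: A[2]=10 > 8 → no swap
j=3: A[3]=2 ≤ 8 → i=2, swap A[2],A[3] → -3 1 2 10 6 9 5 8
j=4: A[4]=6 ≤ 8 → i=3, swap A[3],A[4] → -3 1 2 6 10 9 5 8
j=5: A[5]=9 > 8 → no swap
j=6: A[6]=5 ≤ 8 → i=4, swap A[4],A[6] → -3 1 2 6 5 9 10 8
final swap A[5],A[7] → -3 1 2 6 5 8 10 9; return 5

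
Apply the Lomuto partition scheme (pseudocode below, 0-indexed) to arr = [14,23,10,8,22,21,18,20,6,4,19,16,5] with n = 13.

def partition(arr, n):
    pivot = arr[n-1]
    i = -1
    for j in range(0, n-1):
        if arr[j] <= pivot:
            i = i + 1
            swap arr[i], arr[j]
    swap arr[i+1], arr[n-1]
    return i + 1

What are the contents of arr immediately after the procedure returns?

[4,5,10,8,22,21,18,20,6,14,19,16,23]

pivot = arr[12] = 5; i = -1
j=0: arr[0]=14 > 5 → no swap
j=1: arr[1]=23 > 5 → no swap
j=2: arr[2]=10 > 5 → no swap
j=3: arr[3]=8 > 5 → no swap
j=4: arr[4]=22 > 5 → no swap
j=5: arr[5]=21 > 5 → no swap
j=6: arr[6]=18 > 5 → no swap
j=7: arr[7]=20 > 5 → no swap
j=8: arr[8]=6 > 5 → no swap
j=9: arr[9]=4 ≤ 5 → i=0, swap arr[0],arr[9] → [4,23,10,8,22,21,18,20,6,14,19,16,5]
j=10: arr[10]=19 > 5 → no swap
j=11: arr[11]=16 > 5 → no swap
final swap arr[1],arr[12] → [4,5,10,8,22,21,18,20,6,14,19,16,23]; return 1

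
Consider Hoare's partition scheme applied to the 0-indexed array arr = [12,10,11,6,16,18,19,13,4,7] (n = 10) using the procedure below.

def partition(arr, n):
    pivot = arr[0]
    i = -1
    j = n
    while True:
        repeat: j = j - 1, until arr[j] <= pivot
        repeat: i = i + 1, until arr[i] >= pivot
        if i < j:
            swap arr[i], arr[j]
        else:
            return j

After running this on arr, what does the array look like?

[7,10,11,6,4,18,19,13,16,12]

pivot=12
j stops at 9 (7), i stops at 0 (12); swap ⇒ [7,10,11,6,16,18,19,13,4,12]
j stops at 8 (4), i stops at 4 (16); swap ⇒ [7,10,11,6,4,18,19,13,16,12]
j stops at 4, i stops at 5; i≥j ⇒ return 4. arr=[7,10,11,6,4,18,19,13,16,12]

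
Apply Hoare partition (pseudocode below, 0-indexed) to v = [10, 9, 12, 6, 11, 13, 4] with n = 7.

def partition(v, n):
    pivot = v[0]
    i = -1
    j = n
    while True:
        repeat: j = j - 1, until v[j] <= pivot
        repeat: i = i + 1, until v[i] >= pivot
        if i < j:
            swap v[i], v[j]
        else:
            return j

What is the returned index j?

2

pivot=10
j stops at 6 (4), i stops at 0 (10); swap ⇒ [4, 9, 12, 6, 11, 13, 10]
j stops at 3 (6), i stops at 2 (12); swap ⇒ [4, 9, 6, 12, 11, 13, 10]
j stops at 2, i stops at 3; i≥j ⇒ return 2. v=[4, 9, 6, 12, 11, 13, 10]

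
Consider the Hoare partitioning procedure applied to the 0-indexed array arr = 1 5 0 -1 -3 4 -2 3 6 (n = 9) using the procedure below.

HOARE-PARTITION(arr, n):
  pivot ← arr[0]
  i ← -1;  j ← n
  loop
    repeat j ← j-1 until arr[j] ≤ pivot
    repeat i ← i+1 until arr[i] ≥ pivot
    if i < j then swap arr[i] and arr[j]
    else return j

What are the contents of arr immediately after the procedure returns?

-2 -3 0 -1 5 4 1 3 6

pivot = arr[0] = 1; i = -1, j = 9
j→6 (arr[6]=-2≤1), i→0 (arr[0]=1≥1); i<j, swap → -2 5 0 -1 -3 4 1 3 6
j→4 (arr[4]=-3≤1), i→1 (arr[1]=5≥1); i<j, swap → -2 -3 0 -1 5 4 1 3 6
j→3, i→4; i≥j, return j=3. arr = -2 -3 0 -1 5 4 1 3 6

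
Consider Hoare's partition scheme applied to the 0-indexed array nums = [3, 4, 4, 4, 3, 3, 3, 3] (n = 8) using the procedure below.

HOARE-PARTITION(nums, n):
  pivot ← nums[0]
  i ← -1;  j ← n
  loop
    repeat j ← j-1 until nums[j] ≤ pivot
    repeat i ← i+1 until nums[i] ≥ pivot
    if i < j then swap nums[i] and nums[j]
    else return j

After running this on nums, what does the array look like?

pivot = nums[0] = 3; i = -1, j = 8
j→7 (nums[7]=3≤3), i→0 (nums[0]=3≥3); i<j, swap → [3, 4, 4, 4, 3, 3, 3, 3]
j→6 (nums[6]=3≤3), i→1 (nums[1]=4≥3); i<j, swap → [3, 3, 4, 4, 3, 3, 4, 3]
j→5 (nums[5]=3≤3), i→2 (nums[2]=4≥3); i<j, swap → [3, 3, 3, 4, 3, 4, 4, 3]
j→4 (nums[4]=3≤3), i→3 (nums[3]=4≥3); i<j, swap → [3, 3, 3, 3, 4, 4, 4, 3]
j→3, i→4; i≥j, return j=3. nums = [3, 3, 3, 3, 4, 4, 4, 3]

[3, 3, 3, 3, 4, 4, 4, 3]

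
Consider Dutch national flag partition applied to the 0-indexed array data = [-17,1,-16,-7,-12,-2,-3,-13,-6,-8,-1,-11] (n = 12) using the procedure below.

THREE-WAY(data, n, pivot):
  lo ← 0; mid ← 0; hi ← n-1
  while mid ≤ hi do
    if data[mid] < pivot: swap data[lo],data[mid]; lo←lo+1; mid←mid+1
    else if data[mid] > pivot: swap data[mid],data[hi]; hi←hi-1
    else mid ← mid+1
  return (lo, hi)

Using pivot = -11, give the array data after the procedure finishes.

pivot = -11; lo=0, mid=0, hi=11
data[mid]=-17<-11: swap data[0],data[0]; lo=1,mid=1 → [-17,1,-16,-7,-12,-2,-3,-13,-6,-8,-1,-11]
data[mid]=1>-11: swap data[1],data[11]; hi=10 → [-17,-11,-16,-7,-12,-2,-3,-13,-6,-8,-1,1]
data[mid]=-11=-11: mid=2
data[mid]=-16<-11: swap data[1],data[2]; lo=2,mid=3 → [-17,-16,-11,-7,-12,-2,-3,-13,-6,-8,-1,1]
data[mid]=-7>-11: swap data[3],data[10]; hi=9 → [-17,-16,-11,-1,-12,-2,-3,-13,-6,-8,-7,1]
data[mid]=-1>-11: swap data[3],data[9]; hi=8 → [-17,-16,-11,-8,-12,-2,-3,-13,-6,-1,-7,1]
data[mid]=-8>-11: swap data[3],data[8]; hi=7 → [-17,-16,-11,-6,-12,-2,-3,-13,-8,-1,-7,1]
data[mid]=-6>-11: swap data[3],data[7]; hi=6 → [-17,-16,-11,-13,-12,-2,-3,-6,-8,-1,-7,1]
data[mid]=-13<-11: swap data[2],data[3]; lo=3,mid=4 → [-17,-16,-13,-11,-12,-2,-3,-6,-8,-1,-7,1]
data[mid]=-12<-11: swap data[3],data[4]; lo=4,mid=5 → [-17,-16,-13,-12,-11,-2,-3,-6,-8,-1,-7,1]
data[mid]=-2>-11: swap data[5],data[6]; hi=5 → [-17,-16,-13,-12,-11,-3,-2,-6,-8,-1,-7,1]
data[mid]=-3>-11: swap data[5],data[5]; hi=4 → [-17,-16,-13,-12,-11,-3,-2,-6,-8,-1,-7,1]
end: lo=4, hi=4; data = [-17,-16,-13,-12,-11,-3,-2,-6,-8,-1,-7,1]

[-17,-16,-13,-12,-11,-3,-2,-6,-8,-1,-7,1]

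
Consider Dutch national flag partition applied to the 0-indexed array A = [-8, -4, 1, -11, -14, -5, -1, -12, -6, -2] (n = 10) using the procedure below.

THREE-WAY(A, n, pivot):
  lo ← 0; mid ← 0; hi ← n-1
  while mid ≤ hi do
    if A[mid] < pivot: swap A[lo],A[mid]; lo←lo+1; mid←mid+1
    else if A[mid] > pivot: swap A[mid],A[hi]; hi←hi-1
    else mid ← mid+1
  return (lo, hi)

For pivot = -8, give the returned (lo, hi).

lo=0 mid=0 hi=9
-8=-8: mid=1
-4>-8: swap(1,9), hi=8 ⇒ [-8, -2, 1, -11, -14, -5, -1, -12, -6, -4]
-2>-8: swap(1,8), hi=7 ⇒ [-8, -6, 1, -11, -14, -5, -1, -12, -2, -4]
-6>-8: swap(1,7), hi=6 ⇒ [-8, -12, 1, -11, -14, -5, -1, -6, -2, -4]
-12<-8: swap(0,1), lo=1 mid=2 ⇒ [-12, -8, 1, -11, -14, -5, -1, -6, -2, -4]
1>-8: swap(2,6), hi=5 ⇒ [-12, -8, -1, -11, -14, -5, 1, -6, -2, -4]
-1>-8: swap(2,5), hi=4 ⇒ [-12, -8, -5, -11, -14, -1, 1, -6, -2, -4]
-5>-8: swap(2,4), hi=3 ⇒ [-12, -8, -14, -11, -5, -1, 1, -6, -2, -4]
-14<-8: swap(1,2), lo=2 mid=3 ⇒ [-12, -14, -8, -11, -5, -1, 1, -6, -2, -4]
-11<-8: swap(2,3), lo=3 mid=4 ⇒ [-12, -14, -11, -8, -5, -1, 1, -6, -2, -4]
done. lo=3 hi=3; A=[-12, -14, -11, -8, -5, -1, 1, -6, -2, -4]

(3, 3)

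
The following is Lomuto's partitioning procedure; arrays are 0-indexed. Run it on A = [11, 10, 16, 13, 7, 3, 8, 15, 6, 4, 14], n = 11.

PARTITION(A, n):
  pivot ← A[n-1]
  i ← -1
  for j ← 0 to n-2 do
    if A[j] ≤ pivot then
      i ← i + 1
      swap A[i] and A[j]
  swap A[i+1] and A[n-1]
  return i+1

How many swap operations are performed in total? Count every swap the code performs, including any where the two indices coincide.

pivot = A[10] = 14; i = -1
j=0: A[0]=11 ≤ 14 → i=0, swap A[0],A[0] (no change) → [11, 10, 16, 13, 7, 3, 8, 15, 6, 4, 14]
j=1: A[1]=10 ≤ 14 → i=1, swap A[1],A[1] (no change) → [11, 10, 16, 13, 7, 3, 8, 15, 6, 4, 14]
j=2: A[2]=16 > 14 → no swap
j=3: A[3]=13 ≤ 14 → i=2, swap A[2],A[3] → [11, 10, 13, 16, 7, 3, 8, 15, 6, 4, 14]
j=4: A[4]=7 ≤ 14 → i=3, swap A[3],A[4] → [11, 10, 13, 7, 16, 3, 8, 15, 6, 4, 14]
j=5: A[5]=3 ≤ 14 → i=4, swap A[4],A[5] → [11, 10, 13, 7, 3, 16, 8, 15, 6, 4, 14]
j=6: A[6]=8 ≤ 14 → i=5, swap A[5],A[6] → [11, 10, 13, 7, 3, 8, 16, 15, 6, 4, 14]
j=7: A[7]=15 > 14 → no swap
j=8: A[8]=6 ≤ 14 → i=6, swap A[6],A[8] → [11, 10, 13, 7, 3, 8, 6, 15, 16, 4, 14]
j=9: A[9]=4 ≤ 14 → i=7, swap A[7],A[9] → [11, 10, 13, 7, 3, 8, 6, 4, 16, 15, 14]
final swap A[8],A[10] → [11, 10, 13, 7, 3, 8, 6, 4, 14, 15, 16]; return 8

9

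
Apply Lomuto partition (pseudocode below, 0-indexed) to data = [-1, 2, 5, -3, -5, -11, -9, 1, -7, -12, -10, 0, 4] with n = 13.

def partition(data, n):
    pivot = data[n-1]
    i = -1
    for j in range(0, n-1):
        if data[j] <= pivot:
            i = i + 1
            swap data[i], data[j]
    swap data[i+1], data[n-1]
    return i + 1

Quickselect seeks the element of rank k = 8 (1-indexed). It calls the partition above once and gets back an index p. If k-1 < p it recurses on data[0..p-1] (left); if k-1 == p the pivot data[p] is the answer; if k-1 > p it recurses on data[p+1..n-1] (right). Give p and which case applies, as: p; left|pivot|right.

pivot=4, i=-1
j=0: -1≤4, i=0, swap(0,0) ⇒ [-1, 2, 5, -3, -5, -11, -9, 1, -7, -12, -10, 0, 4]
j=1: 2≤4, i=1, swap(1,1) ⇒ [-1, 2, 5, -3, -5, -11, -9, 1, -7, -12, -10, 0, 4]
j=2: 5>4, skip
j=3: -3≤4, i=2, swap(2,3) ⇒ [-1, 2, -3, 5, -5, -11, -9, 1, -7, -12, -10, 0, 4]
j=4: -5≤4, i=3, swap(3,4) ⇒ [-1, 2, -3, -5, 5, -11, -9, 1, -7, -12, -10, 0, 4]
j=5: -11≤4, i=4, swap(4,5) ⇒ [-1, 2, -3, -5, -11, 5, -9, 1, -7, -12, -10, 0, 4]
j=6: -9≤4, i=5, swap(5,6) ⇒ [-1, 2, -3, -5, -11, -9, 5, 1, -7, -12, -10, 0, 4]
j=7: 1≤4, i=6, swap(6,7) ⇒ [-1, 2, -3, -5, -11, -9, 1, 5, -7, -12, -10, 0, 4]
j=8: -7≤4, i=7, swap(7,8) ⇒ [-1, 2, -3, -5, -11, -9, 1, -7, 5, -12, -10, 0, 4]
j=9: -12≤4, i=8, swap(8,9) ⇒ [-1, 2, -3, -5, -11, -9, 1, -7, -12, 5, -10, 0, 4]
j=10: -10≤4, i=9, swap(9,10) ⇒ [-1, 2, -3, -5, -11, -9, 1, -7, -12, -10, 5, 0, 4]
j=11: 0≤4, i=10, swap(10,11) ⇒ [-1, 2, -3, -5, -11, -9, 1, -7, -12, -10, 0, 5, 4]
swap(11,12) ⇒ [-1, 2, -3, -5, -11, -9, 1, -7, -12, -10, 0, 4, 5]; return 11
p = 11; k-1 = 7 < 11 ⇒ left

11; left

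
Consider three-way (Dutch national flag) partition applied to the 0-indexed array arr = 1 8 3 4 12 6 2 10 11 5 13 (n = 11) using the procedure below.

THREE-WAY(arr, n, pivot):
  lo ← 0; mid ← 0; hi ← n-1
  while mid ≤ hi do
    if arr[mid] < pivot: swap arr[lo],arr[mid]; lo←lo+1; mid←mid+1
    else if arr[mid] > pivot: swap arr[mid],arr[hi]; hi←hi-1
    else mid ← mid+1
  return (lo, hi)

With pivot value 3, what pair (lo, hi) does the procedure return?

pivot = 3; lo=0, mid=0, hi=10
arr[mid]=1<3: swap arr[0],arr[0]; lo=1,mid=1 → 1 8 3 4 12 6 2 10 11 5 13
arr[mid]=8>3: swap arr[1],arr[10]; hi=9 → 1 13 3 4 12 6 2 10 11 5 8
arr[mid]=13>3: swap arr[1],arr[9]; hi=8 → 1 5 3 4 12 6 2 10 11 13 8
arr[mid]=5>3: swap arr[1],arr[8]; hi=7 → 1 11 3 4 12 6 2 10 5 13 8
arr[mid]=11>3: swap arr[1],arr[7]; hi=6 → 1 10 3 4 12 6 2 11 5 13 8
arr[mid]=10>3: swap arr[1],arr[6]; hi=5 → 1 2 3 4 12 6 10 11 5 13 8
arr[mid]=2<3: swap arr[1],arr[1]; lo=2,mid=2 → 1 2 3 4 12 6 10 11 5 13 8
arr[mid]=3=3: mid=3
arr[mid]=4>3: swap arr[3],arr[5]; hi=4 → 1 2 3 6 12 4 10 11 5 13 8
arr[mid]=6>3: swap arr[3],arr[4]; hi=3 → 1 2 3 12 6 4 10 11 5 13 8
arr[mid]=12>3: swap arr[3],arr[3]; hi=2 → 1 2 3 12 6 4 10 11 5 13 8
end: lo=2, hi=2; arr = 1 2 3 12 6 4 10 11 5 13 8

(2, 2)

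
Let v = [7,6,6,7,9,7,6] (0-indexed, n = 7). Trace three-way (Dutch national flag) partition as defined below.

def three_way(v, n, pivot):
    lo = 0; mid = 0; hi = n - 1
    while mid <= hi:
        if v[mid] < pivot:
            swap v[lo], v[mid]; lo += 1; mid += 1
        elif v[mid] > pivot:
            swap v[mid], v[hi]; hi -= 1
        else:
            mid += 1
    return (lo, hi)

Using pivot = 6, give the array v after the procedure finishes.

[6,6,6,9,7,7,7]

pivot = 6; lo=0, mid=0, hi=6
v[mid]=7>6: swap v[0],v[6]; hi=5 → [6,6,6,7,9,7,7]
v[mid]=6=6: mid=1
v[mid]=6=6: mid=2
v[mid]=6=6: mid=3
v[mid]=7>6: swap v[3],v[5]; hi=4 → [6,6,6,7,9,7,7]
v[mid]=7>6: swap v[3],v[4]; hi=3 → [6,6,6,9,7,7,7]
v[mid]=9>6: swap v[3],v[3]; hi=2 → [6,6,6,9,7,7,7]
end: lo=0, hi=2; v = [6,6,6,9,7,7,7]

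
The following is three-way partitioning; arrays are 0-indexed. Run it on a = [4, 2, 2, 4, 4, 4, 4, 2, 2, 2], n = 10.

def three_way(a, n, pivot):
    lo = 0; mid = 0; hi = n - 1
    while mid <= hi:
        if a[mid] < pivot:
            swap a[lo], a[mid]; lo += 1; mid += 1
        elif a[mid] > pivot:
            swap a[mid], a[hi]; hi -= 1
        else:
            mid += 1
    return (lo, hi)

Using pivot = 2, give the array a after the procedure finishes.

[2, 2, 2, 2, 2, 4, 4, 4, 4, 4]

pivot = 2; lo=0, mid=0, hi=9
a[mid]=4>2: swap a[0],a[9]; hi=8 → [2, 2, 2, 4, 4, 4, 4, 2, 2, 4]
a[mid]=2=2: mid=1
a[mid]=2=2: mid=2
a[mid]=2=2: mid=3
a[mid]=4>2: swap a[3],a[8]; hi=7 → [2, 2, 2, 2, 4, 4, 4, 2, 4, 4]
a[mid]=2=2: mid=4
a[mid]=4>2: swap a[4],a[7]; hi=6 → [2, 2, 2, 2, 2, 4, 4, 4, 4, 4]
a[mid]=2=2: mid=5
a[mid]=4>2: swap a[5],a[6]; hi=5 → [2, 2, 2, 2, 2, 4, 4, 4, 4, 4]
a[mid]=4>2: swap a[5],a[5]; hi=4 → [2, 2, 2, 2, 2, 4, 4, 4, 4, 4]
end: lo=0, hi=4; a = [2, 2, 2, 2, 2, 4, 4, 4, 4, 4]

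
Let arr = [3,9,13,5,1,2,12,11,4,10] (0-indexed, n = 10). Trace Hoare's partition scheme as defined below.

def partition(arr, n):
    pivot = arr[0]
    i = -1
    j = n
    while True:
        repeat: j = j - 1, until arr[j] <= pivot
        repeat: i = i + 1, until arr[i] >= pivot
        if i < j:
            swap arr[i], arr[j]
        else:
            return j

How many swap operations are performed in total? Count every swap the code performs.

pivot = arr[0] = 3; i = -1, j = 10
j→5 (arr[5]=2≤3), i→0 (arr[0]=3≥3); i<j, swap → [2,9,13,5,1,3,12,11,4,10]
j→4 (arr[4]=1≤3), i→1 (arr[1]=9≥3); i<j, swap → [2,1,13,5,9,3,12,11,4,10]
j→1, i→2; i≥j, return j=1. arr = [2,1,13,5,9,3,12,11,4,10]

2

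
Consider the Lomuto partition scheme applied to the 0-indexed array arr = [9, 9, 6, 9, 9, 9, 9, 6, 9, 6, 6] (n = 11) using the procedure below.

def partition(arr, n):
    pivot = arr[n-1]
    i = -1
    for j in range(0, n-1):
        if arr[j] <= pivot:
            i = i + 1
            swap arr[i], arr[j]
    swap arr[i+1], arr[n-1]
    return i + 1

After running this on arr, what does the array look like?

pivot = arr[10] = 6; i = -1
j=0: arr[0]=9 > 6 → no swap
j=1: arr[1]=9 > 6 → no swap
j=2: arr[2]=6 ≤ 6 → i=0, swap arr[0],arr[2] → [6, 9, 9, 9, 9, 9, 9, 6, 9, 6, 6]
j=3: arr[3]=9 > 6 → no swap
j=4: arr[4]=9 > 6 → no swap
j=5: arr[5]=9 > 6 → no swap
j=6: arr[6]=9 > 6 → no swap
j=7: arr[7]=6 ≤ 6 → i=1, swap arr[1],arr[7] → [6, 6, 9, 9, 9, 9, 9, 9, 9, 6, 6]
j=8: arr[8]=9 > 6 → no swap
j=9: arr[9]=6 ≤ 6 → i=2, swap arr[2],arr[9] → [6, 6, 6, 9, 9, 9, 9, 9, 9, 9, 6]
final swap arr[3],arr[10] → [6, 6, 6, 6, 9, 9, 9, 9, 9, 9, 9]; return 3

[6, 6, 6, 6, 9, 9, 9, 9, 9, 9, 9]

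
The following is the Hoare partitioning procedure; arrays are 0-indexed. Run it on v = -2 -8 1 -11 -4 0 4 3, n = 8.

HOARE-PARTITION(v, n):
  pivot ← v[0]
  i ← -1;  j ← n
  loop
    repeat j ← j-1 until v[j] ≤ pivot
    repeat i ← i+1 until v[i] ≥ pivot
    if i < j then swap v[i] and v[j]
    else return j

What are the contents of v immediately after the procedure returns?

-4 -8 -11 1 -2 0 4 3

pivot = v[0] = -2; i = -1, j = 8
j→4 (v[4]=-4≤-2), i→0 (v[0]=-2≥-2); i<j, swap → -4 -8 1 -11 -2 0 4 3
j→3 (v[3]=-11≤-2), i→2 (v[2]=1≥-2); i<j, swap → -4 -8 -11 1 -2 0 4 3
j→2, i→3; i≥j, return j=2. v = -4 -8 -11 1 -2 0 4 3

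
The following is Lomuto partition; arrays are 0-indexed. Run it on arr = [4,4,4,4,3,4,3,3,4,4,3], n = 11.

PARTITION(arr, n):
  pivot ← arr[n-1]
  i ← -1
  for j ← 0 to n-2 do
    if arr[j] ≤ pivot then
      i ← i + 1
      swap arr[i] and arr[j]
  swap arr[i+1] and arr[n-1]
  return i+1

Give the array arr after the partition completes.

[3,3,3,3,4,4,4,4,4,4,4]

pivot = arr[10] = 3; i = -1
j=0: arr[0]=4 > 3 → no swap
j=1: arr[1]=4 > 3 → no swap
j=2: arr[2]=4 > 3 → no swap
j=3: arr[3]=4 > 3 → no swap
j=4: arr[4]=3 ≤ 3 → i=0, swap arr[0],arr[4] → [3,4,4,4,4,4,3,3,4,4,3]
j=5: arr[5]=4 > 3 → no swap
j=6: arr[6]=3 ≤ 3 → i=1, swap arr[1],arr[6] → [3,3,4,4,4,4,4,3,4,4,3]
j=7: arr[7]=3 ≤ 3 → i=2, swap arr[2],arr[7] → [3,3,3,4,4,4,4,4,4,4,3]
j=8: arr[8]=4 > 3 → no swap
j=9: arr[9]=4 > 3 → no swap
final swap arr[3],arr[10] → [3,3,3,3,4,4,4,4,4,4,4]; return 3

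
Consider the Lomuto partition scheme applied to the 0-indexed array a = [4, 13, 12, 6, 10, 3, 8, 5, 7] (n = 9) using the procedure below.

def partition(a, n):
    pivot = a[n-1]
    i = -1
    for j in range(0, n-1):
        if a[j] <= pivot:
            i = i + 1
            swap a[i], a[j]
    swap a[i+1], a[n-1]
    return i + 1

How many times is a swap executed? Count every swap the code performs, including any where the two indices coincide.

pivot = a[8] = 7; i = -1
j=0: a[0]=4 ≤ 7 → i=0, swap a[0],a[0] (no change) → [4, 13, 12, 6, 10, 3, 8, 5, 7]
j=1: a[1]=13 > 7 → no swap
j=2: a[2]=12 > 7 → no swap
j=3: a[3]=6 ≤ 7 → i=1, swap a[1],a[3] → [4, 6, 12, 13, 10, 3, 8, 5, 7]
j=4: a[4]=10 > 7 → no swap
j=5: a[5]=3 ≤ 7 → i=2, swap a[2],a[5] → [4, 6, 3, 13, 10, 12, 8, 5, 7]
j=6: a[6]=8 > 7 → no swap
j=7: a[7]=5 ≤ 7 → i=3, swap a[3],a[7] → [4, 6, 3, 5, 10, 12, 8, 13, 7]
final swap a[4],a[8] → [4, 6, 3, 5, 7, 12, 8, 13, 10]; return 4

5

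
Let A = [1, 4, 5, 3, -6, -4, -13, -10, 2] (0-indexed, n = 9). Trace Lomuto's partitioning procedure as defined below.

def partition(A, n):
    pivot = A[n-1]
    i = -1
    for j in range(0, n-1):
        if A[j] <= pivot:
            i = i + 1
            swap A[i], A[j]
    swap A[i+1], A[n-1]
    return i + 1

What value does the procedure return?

pivot = A[8] = 2; i = -1
j=0: A[0]=1 ≤ 2 → i=0, swap A[0],A[0] (no change) → [1, 4, 5, 3, -6, -4, -13, -10, 2]
j=1: A[1]=4 > 2 → no swap
j=2: A[2]=5 > 2 → no swap
j=3: A[3]=3 > 2 → no swap
j=4: A[4]=-6 ≤ 2 → i=1, swap A[1],A[4] → [1, -6, 5, 3, 4, -4, -13, -10, 2]
j=5: A[5]=-4 ≤ 2 → i=2, swap A[2],A[5] → [1, -6, -4, 3, 4, 5, -13, -10, 2]
j=6: A[6]=-13 ≤ 2 → i=3, swap A[3],A[6] → [1, -6, -4, -13, 4, 5, 3, -10, 2]
j=7: A[7]=-10 ≤ 2 → i=4, swap A[4],A[7] → [1, -6, -4, -13, -10, 5, 3, 4, 2]
final swap A[5],A[8] → [1, -6, -4, -13, -10, 2, 3, 4, 5]; return 5

5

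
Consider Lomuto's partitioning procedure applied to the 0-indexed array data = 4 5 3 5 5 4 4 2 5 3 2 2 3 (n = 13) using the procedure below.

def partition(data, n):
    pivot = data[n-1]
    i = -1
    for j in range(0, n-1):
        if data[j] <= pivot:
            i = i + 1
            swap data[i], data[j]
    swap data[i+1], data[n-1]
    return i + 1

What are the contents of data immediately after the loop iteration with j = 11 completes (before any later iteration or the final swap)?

pivot=3, i=-1
j=0: 4>3, skip
j=1: 5>3, skip
j=2: 3≤3, i=0, swap(0,2) ⇒ 3 5 4 5 5 4 4 2 5 3 2 2 3
j=3: 5>3, skip
j=4: 5>3, skip
j=5: 4>3, skip
j=6: 4>3, skip
j=7: 2≤3, i=1, swap(1,7) ⇒ 3 2 4 5 5 4 4 5 5 3 2 2 3
j=8: 5>3, skip
j=9: 3≤3, i=2, swap(2,9) ⇒ 3 2 3 5 5 4 4 5 5 4 2 2 3
j=10: 2≤3, i=3, swap(3,10) ⇒ 3 2 3 2 5 4 4 5 5 4 5 2 3
j=11: 2≤3, i=4, swap(4,11) ⇒ 3 2 3 2 2 4 4 5 5 4 5 5 3
(after j=11) data = 3 2 3 2 2 4 4 5 5 4 5 5 3

3 2 3 2 2 4 4 5 5 4 5 5 3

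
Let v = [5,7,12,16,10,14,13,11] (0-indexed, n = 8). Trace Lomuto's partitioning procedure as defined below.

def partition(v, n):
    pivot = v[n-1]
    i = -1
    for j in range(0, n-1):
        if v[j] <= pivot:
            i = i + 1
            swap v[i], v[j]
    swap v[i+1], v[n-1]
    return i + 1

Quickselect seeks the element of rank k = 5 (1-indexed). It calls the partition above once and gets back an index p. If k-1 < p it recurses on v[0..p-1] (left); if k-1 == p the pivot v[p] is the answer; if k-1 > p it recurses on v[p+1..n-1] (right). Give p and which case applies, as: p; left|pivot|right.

pivot = v[7] = 11; i = -1
j=0: v[0]=5 ≤ 11 → i=0, swap v[0],v[0] (no change) → [5,7,12,16,10,14,13,11]
j=1: v[1]=7 ≤ 11 → i=1, swap v[1],v[1] (no change) → [5,7,12,16,10,14,13,11]
j=2: v[2]=12 > 11 → no swap
j=3: v[3]=16 > 11 → no swap
j=4: v[4]=10 ≤ 11 → i=2, swap v[2],v[4] → [5,7,10,16,12,14,13,11]
j=5: v[5]=14 > 11 → no swap
j=6: v[6]=13 > 11 → no swap
final swap v[3],v[7] → [5,7,10,11,12,14,13,16]; return 3
p = 3; k-1 = 4 > 3 ⇒ right

3; right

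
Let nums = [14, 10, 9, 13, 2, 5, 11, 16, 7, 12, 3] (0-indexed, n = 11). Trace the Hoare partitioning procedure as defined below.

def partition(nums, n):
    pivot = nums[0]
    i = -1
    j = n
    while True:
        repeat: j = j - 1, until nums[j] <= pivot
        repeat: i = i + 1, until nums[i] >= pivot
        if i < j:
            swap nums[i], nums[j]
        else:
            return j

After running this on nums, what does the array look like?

pivot = nums[0] = 14; i = -1, j = 11
j→10 (nums[10]=3≤14), i→0 (nums[0]=14≥14); i<j, swap → [3, 10, 9, 13, 2, 5, 11, 16, 7, 12, 14]
j→9 (nums[9]=12≤14), i→7 (nums[7]=16≥14); i<j, swap → [3, 10, 9, 13, 2, 5, 11, 12, 7, 16, 14]
j→8, i→9; i≥j, return j=8. nums = [3, 10, 9, 13, 2, 5, 11, 12, 7, 16, 14]

[3, 10, 9, 13, 2, 5, 11, 12, 7, 16, 14]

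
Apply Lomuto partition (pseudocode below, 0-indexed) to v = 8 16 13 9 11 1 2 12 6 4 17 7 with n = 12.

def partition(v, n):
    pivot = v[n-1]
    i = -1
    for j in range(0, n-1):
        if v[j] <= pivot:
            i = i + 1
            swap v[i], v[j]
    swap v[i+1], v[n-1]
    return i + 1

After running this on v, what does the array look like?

1 2 6 4 7 8 16 12 13 9 17 11

pivot = v[11] = 7; i = -1
j=0: v[0]=8 > 7 → no swap
j=1: v[1]=16 > 7 → no swap
j=2: v[2]=13 > 7 → no swap
j=3: v[3]=9 > 7 → no swap
j=4: v[4]=11 > 7 → no swap
j=5: v[5]=1 ≤ 7 → i=0, swap v[0],v[5] → 1 16 13 9 11 8 2 12 6 4 17 7
j=6: v[6]=2 ≤ 7 → i=1, swap v[1],v[6] → 1 2 13 9 11 8 16 12 6 4 17 7
j=7: v[7]=12 > 7 → no swap
j=8: v[8]=6 ≤ 7 → i=2, swap v[2],v[8] → 1 2 6 9 11 8 16 12 13 4 17 7
j=9: v[9]=4 ≤ 7 → i=3, swap v[3],v[9] → 1 2 6 4 11 8 16 12 13 9 17 7
j=10: v[10]=17 > 7 → no swap
final swap v[4],v[11] → 1 2 6 4 7 8 16 12 13 9 17 11; return 4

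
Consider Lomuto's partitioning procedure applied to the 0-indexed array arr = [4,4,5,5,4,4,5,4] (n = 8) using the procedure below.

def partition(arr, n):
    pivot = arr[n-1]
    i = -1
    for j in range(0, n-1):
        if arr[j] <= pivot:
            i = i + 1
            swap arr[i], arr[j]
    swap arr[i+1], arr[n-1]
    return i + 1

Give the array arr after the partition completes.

[4,4,4,4,4,5,5,5]

pivot = arr[7] = 4; i = -1
j=0: arr[0]=4 ≤ 4 → i=0, swap arr[0],arr[0] (no change) → [4,4,5,5,4,4,5,4]
j=1: arr[1]=4 ≤ 4 → i=1, swap arr[1],arr[1] (no change) → [4,4,5,5,4,4,5,4]
j=2: arr[2]=5 > 4 → no swap
j=3: arr[3]=5 > 4 → no swap
j=4: arr[4]=4 ≤ 4 → i=2, swap arr[2],arr[4] → [4,4,4,5,5,4,5,4]
j=5: arr[5]=4 ≤ 4 → i=3, swap arr[3],arr[5] → [4,4,4,4,5,5,5,4]
j=6: arr[6]=5 > 4 → no swap
final swap arr[4],arr[7] → [4,4,4,4,4,5,5,5]; return 4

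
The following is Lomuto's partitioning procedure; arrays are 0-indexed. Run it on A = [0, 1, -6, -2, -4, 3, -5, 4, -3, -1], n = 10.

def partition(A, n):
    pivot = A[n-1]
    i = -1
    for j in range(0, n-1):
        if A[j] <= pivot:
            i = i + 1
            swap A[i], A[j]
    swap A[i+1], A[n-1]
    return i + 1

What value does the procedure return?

pivot=-1, i=-1
j=0: 0>-1, skip
j=1: 1>-1, skip
j=2: -6≤-1, i=0, swap(0,2) ⇒ [-6, 1, 0, -2, -4, 3, -5, 4, -3, -1]
j=3: -2≤-1, i=1, swap(1,3) ⇒ [-6, -2, 0, 1, -4, 3, -5, 4, -3, -1]
j=4: -4≤-1, i=2, swap(2,4) ⇒ [-6, -2, -4, 1, 0, 3, -5, 4, -3, -1]
j=5: 3>-1, skip
j=6: -5≤-1, i=3, swap(3,6) ⇒ [-6, -2, -4, -5, 0, 3, 1, 4, -3, -1]
j=7: 4>-1, skip
j=8: -3≤-1, i=4, swap(4,8) ⇒ [-6, -2, -4, -5, -3, 3, 1, 4, 0, -1]
swap(5,9) ⇒ [-6, -2, -4, -5, -3, -1, 1, 4, 0, 3]; return 5

5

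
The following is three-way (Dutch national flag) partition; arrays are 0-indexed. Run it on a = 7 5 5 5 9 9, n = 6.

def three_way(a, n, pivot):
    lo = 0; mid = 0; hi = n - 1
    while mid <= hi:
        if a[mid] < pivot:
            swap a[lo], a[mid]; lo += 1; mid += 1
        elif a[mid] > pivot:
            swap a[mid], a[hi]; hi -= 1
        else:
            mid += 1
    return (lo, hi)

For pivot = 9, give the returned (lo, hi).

pivot = 9; lo=0, mid=0, hi=5
a[mid]=7<9: swap a[0],a[0]; lo=1,mid=1 → 7 5 5 5 9 9
a[mid]=5<9: swap a[1],a[1]; lo=2,mid=2 → 7 5 5 5 9 9
a[mid]=5<9: swap a[2],a[2]; lo=3,mid=3 → 7 5 5 5 9 9
a[mid]=5<9: swap a[3],a[3]; lo=4,mid=4 → 7 5 5 5 9 9
a[mid]=9=9: mid=5
a[mid]=9=9: mid=6
end: lo=4, hi=5; a = 7 5 5 5 9 9

(4, 5)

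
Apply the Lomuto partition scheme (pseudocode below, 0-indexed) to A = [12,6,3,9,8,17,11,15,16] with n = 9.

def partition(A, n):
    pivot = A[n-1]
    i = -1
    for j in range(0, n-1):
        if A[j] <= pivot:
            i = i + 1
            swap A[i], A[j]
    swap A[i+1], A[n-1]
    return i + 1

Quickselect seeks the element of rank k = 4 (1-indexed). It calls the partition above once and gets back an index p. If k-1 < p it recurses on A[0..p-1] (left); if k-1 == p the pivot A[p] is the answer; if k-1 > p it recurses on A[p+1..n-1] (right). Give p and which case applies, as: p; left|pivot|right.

pivot=16, i=-1
j=0: 12≤16, i=0, swap(0,0) ⇒ [12,6,3,9,8,17,11,15,16]
j=1: 6≤16, i=1, swap(1,1) ⇒ [12,6,3,9,8,17,11,15,16]
j=2: 3≤16, i=2, swap(2,2) ⇒ [12,6,3,9,8,17,11,15,16]
j=3: 9≤16, i=3, swap(3,3) ⇒ [12,6,3,9,8,17,11,15,16]
j=4: 8≤16, i=4, swap(4,4) ⇒ [12,6,3,9,8,17,11,15,16]
j=5: 17>16, skip
j=6: 11≤16, i=5, swap(5,6) ⇒ [12,6,3,9,8,11,17,15,16]
j=7: 15≤16, i=6, swap(6,7) ⇒ [12,6,3,9,8,11,15,17,16]
swap(7,8) ⇒ [12,6,3,9,8,11,15,16,17]; return 7
p = 7; k-1 = 3 < 7 ⇒ left

7; left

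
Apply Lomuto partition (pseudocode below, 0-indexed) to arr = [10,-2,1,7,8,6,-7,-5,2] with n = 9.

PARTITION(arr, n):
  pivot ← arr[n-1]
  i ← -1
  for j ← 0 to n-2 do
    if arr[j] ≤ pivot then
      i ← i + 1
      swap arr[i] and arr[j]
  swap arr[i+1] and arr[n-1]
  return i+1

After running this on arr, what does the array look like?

[-2,1,-7,-5,2,6,10,7,8]

pivot = arr[8] = 2; i = -1
j=0: arr[0]=10 > 2 → no swap
j=1: arr[1]=-2 ≤ 2 → i=0, swap arr[0],arr[1] → [-2,10,1,7,8,6,-7,-5,2]
j=2: arr[2]=1 ≤ 2 → i=1, swap arr[1],arr[2] → [-2,1,10,7,8,6,-7,-5,2]
j=3: arr[3]=7 > 2 → no swap
j=4: arr[4]=8 > 2 → no swap
j=5: arr[5]=6 > 2 → no swap
j=6: arr[6]=-7 ≤ 2 → i=2, swap arr[2],arr[6] → [-2,1,-7,7,8,6,10,-5,2]
j=7: arr[7]=-5 ≤ 2 → i=3, swap arr[3],arr[7] → [-2,1,-7,-5,8,6,10,7,2]
final swap arr[4],arr[8] → [-2,1,-7,-5,2,6,10,7,8]; return 4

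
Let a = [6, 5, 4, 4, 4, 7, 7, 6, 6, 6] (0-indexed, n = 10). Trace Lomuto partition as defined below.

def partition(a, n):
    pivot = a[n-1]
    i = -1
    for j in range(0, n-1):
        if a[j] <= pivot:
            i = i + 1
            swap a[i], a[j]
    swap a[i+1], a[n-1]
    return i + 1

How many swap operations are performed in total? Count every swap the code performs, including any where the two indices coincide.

8

pivot = a[9] = 6; i = -1
j=0: a[0]=6 ≤ 6 → i=0, swap a[0],a[0] (no change) → [6, 5, 4, 4, 4, 7, 7, 6, 6, 6]
j=1: a[1]=5 ≤ 6 → i=1, swap a[1],a[1] (no change) → [6, 5, 4, 4, 4, 7, 7, 6, 6, 6]
j=2: a[2]=4 ≤ 6 → i=2, swap a[2],a[2] (no change) → [6, 5, 4, 4, 4, 7, 7, 6, 6, 6]
j=3: a[3]=4 ≤ 6 → i=3, swap a[3],a[3] (no change) → [6, 5, 4, 4, 4, 7, 7, 6, 6, 6]
j=4: a[4]=4 ≤ 6 → i=4, swap a[4],a[4] (no change) → [6, 5, 4, 4, 4, 7, 7, 6, 6, 6]
j=5: a[5]=7 > 6 → no swap
j=6: a[6]=7 > 6 → no swap
j=7: a[7]=6 ≤ 6 → i=5, swap a[5],a[7] → [6, 5, 4, 4, 4, 6, 7, 7, 6, 6]
j=8: a[8]=6 ≤ 6 → i=6, swap a[6],a[8] → [6, 5, 4, 4, 4, 6, 6, 7, 7, 6]
final swap a[7],a[9] → [6, 5, 4, 4, 4, 6, 6, 6, 7, 7]; return 7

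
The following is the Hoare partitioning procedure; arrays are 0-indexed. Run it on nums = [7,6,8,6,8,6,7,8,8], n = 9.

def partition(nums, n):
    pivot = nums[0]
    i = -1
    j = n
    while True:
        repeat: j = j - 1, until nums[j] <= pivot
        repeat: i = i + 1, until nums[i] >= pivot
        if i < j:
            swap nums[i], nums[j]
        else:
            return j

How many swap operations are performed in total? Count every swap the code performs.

pivot=7
j stops at 6 (7), i stops at 0 (7); swap ⇒ [7,6,8,6,8,6,7,8,8]
j stops at 5 (6), i stops at 2 (8); swap ⇒ [7,6,6,6,8,8,7,8,8]
j stops at 3, i stops at 4; i≥j ⇒ return 3. nums=[7,6,6,6,8,8,7,8,8]

2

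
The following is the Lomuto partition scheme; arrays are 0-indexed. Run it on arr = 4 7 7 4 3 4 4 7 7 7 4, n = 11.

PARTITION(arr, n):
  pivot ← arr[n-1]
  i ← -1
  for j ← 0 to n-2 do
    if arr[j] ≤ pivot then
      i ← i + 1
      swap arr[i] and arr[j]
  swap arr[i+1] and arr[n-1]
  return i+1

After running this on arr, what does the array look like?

4 4 3 4 4 4 7 7 7 7 7

pivot=4, i=-1
j=0: 4≤4, i=0, swap(0,0) ⇒ 4 7 7 4 3 4 4 7 7 7 4
j=1: 7>4, skip
j=2: 7>4, skip
j=3: 4≤4, i=1, swap(1,3) ⇒ 4 4 7 7 3 4 4 7 7 7 4
j=4: 3≤4, i=2, swap(2,4) ⇒ 4 4 3 7 7 4 4 7 7 7 4
j=5: 4≤4, i=3, swap(3,5) ⇒ 4 4 3 4 7 7 4 7 7 7 4
j=6: 4≤4, i=4, swap(4,6) ⇒ 4 4 3 4 4 7 7 7 7 7 4
j=7: 7>4, skip
j=8: 7>4, skip
j=9: 7>4, skip
swap(5,10) ⇒ 4 4 3 4 4 4 7 7 7 7 7; return 5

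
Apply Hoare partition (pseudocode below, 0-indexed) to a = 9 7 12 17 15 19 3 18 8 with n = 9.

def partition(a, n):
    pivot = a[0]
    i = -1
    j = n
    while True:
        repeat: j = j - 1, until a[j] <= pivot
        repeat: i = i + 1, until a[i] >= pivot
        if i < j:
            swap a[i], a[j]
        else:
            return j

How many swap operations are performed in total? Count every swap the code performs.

2

pivot=9
j stops at 8 (8), i stops at 0 (9); swap ⇒ 8 7 12 17 15 19 3 18 9
j stops at 6 (3), i stops at 2 (12); swap ⇒ 8 7 3 17 15 19 12 18 9
j stops at 2, i stops at 3; i≥j ⇒ return 2. a=8 7 3 17 15 19 12 18 9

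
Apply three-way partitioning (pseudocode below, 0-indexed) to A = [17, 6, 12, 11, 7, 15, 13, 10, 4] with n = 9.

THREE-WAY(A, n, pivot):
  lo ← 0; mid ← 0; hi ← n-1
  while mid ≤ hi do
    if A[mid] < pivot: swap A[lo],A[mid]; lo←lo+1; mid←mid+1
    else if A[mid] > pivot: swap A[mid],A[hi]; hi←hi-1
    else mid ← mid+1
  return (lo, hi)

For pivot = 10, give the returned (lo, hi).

lo=0 mid=0 hi=8
17>10: swap(0,8), hi=7 ⇒ [4, 6, 12, 11, 7, 15, 13, 10, 17]
4<10: swap(0,0), lo=1 mid=1 ⇒ [4, 6, 12, 11, 7, 15, 13, 10, 17]
6<10: swap(1,1), lo=2 mid=2 ⇒ [4, 6, 12, 11, 7, 15, 13, 10, 17]
12>10: swap(2,7), hi=6 ⇒ [4, 6, 10, 11, 7, 15, 13, 12, 17]
10=10: mid=3
11>10: swap(3,6), hi=5 ⇒ [4, 6, 10, 13, 7, 15, 11, 12, 17]
13>10: swap(3,5), hi=4 ⇒ [4, 6, 10, 15, 7, 13, 11, 12, 17]
15>10: swap(3,4), hi=3 ⇒ [4, 6, 10, 7, 15, 13, 11, 12, 17]
7<10: swap(2,3), lo=3 mid=4 ⇒ [4, 6, 7, 10, 15, 13, 11, 12, 17]
done. lo=3 hi=3; A=[4, 6, 7, 10, 15, 13, 11, 12, 17]

(3, 3)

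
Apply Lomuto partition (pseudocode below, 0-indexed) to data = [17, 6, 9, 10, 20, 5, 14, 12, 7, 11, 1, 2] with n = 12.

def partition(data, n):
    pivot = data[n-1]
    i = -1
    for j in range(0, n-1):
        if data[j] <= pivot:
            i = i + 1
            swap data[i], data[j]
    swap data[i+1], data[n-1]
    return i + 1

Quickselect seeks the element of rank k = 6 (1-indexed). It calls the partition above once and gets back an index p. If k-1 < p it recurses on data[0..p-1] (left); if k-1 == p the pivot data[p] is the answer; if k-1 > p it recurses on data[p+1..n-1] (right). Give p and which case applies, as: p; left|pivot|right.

1; right

pivot = data[11] = 2; i = -1
j=0: data[0]=17 > 2 → no swap
j=1: data[1]=6 > 2 → no swap
j=2: data[2]=9 > 2 → no swap
j=3: data[3]=10 > 2 → no swap
j=4: data[4]=20 > 2 → no swap
j=5: data[5]=5 > 2 → no swap
j=6: data[6]=14 > 2 → no swap
j=7: data[7]=12 > 2 → no swap
j=8: data[8]=7 > 2 → no swap
j=9: data[9]=11 > 2 → no swap
j=10: data[10]=1 ≤ 2 → i=0, swap data[0],data[10] → [1, 6, 9, 10, 20, 5, 14, 12, 7, 11, 17, 2]
final swap data[1],data[11] → [1, 2, 9, 10, 20, 5, 14, 12, 7, 11, 17, 6]; return 1
p = 1; k-1 = 5 > 1 ⇒ right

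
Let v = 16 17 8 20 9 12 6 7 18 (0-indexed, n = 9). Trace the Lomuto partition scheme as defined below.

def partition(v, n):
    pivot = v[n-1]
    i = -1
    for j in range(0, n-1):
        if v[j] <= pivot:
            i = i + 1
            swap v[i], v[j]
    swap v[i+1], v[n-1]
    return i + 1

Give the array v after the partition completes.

16 17 8 9 12 6 7 18 20

pivot = v[8] = 18; i = -1
j=0: v[0]=16 ≤ 18 → i=0, swap v[0],v[0] (no change) → 16 17 8 20 9 12 6 7 18
j=1: v[1]=17 ≤ 18 → i=1, swap v[1],v[1] (no change) → 16 17 8 20 9 12 6 7 18
j=2: v[2]=8 ≤ 18 → i=2, swap v[2],v[2] (no change) → 16 17 8 20 9 12 6 7 18
j=3: v[3]=20 > 18 → no swap
j=4: v[4]=9 ≤ 18 → i=3, swap v[3],v[4] → 16 17 8 9 20 12 6 7 18
j=5: v[5]=12 ≤ 18 → i=4, swap v[4],v[5] → 16 17 8 9 12 20 6 7 18
j=6: v[6]=6 ≤ 18 → i=5, swap v[5],v[6] → 16 17 8 9 12 6 20 7 18
j=7: v[7]=7 ≤ 18 → i=6, swap v[6],v[7] → 16 17 8 9 12 6 7 20 18
final swap v[7],v[8] → 16 17 8 9 12 6 7 18 20; return 7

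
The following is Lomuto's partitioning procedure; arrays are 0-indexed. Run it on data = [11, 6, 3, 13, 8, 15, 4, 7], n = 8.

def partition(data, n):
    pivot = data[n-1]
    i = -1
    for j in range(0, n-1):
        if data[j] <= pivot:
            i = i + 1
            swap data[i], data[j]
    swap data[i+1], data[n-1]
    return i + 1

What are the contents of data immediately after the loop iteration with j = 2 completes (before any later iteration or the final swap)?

[6, 3, 11, 13, 8, 15, 4, 7]

pivot = data[7] = 7; i = -1
j=0: data[0]=11 > 7 → no swap
j=1: data[1]=6 ≤ 7 → i=0, swap data[0],data[1] → [6, 11, 3, 13, 8, 15, 4, 7]
j=2: data[2]=3 ≤ 7 → i=1, swap data[1],data[2] → [6, 3, 11, 13, 8, 15, 4, 7]
(after j=2) data = [6, 3, 11, 13, 8, 15, 4, 7]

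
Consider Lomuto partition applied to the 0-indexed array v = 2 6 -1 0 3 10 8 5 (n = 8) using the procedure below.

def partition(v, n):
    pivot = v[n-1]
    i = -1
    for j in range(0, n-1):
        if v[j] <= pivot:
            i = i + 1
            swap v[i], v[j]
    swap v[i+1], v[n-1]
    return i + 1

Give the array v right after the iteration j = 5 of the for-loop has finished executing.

2 -1 0 3 6 10 8 5

pivot=5, i=-1
j=0: 2≤5, i=0, swap(0,0) ⇒ 2 6 -1 0 3 10 8 5
j=1: 6>5, skip
j=2: -1≤5, i=1, swap(1,2) ⇒ 2 -1 6 0 3 10 8 5
j=3: 0≤5, i=2, swap(2,3) ⇒ 2 -1 0 6 3 10 8 5
j=4: 3≤5, i=3, swap(3,4) ⇒ 2 -1 0 3 6 10 8 5
j=5: 10>5, skip
(after j=5) v = 2 -1 0 3 6 10 8 5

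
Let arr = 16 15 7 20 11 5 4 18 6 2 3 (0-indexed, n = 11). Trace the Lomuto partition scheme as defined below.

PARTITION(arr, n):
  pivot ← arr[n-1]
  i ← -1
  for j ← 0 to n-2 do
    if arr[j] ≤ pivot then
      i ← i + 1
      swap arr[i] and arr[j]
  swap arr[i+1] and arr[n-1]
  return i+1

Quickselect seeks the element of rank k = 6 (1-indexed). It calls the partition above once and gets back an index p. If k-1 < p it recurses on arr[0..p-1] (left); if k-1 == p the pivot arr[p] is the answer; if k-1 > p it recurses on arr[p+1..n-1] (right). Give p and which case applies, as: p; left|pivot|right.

pivot = arr[10] = 3; i = -1
j=0: arr[0]=16 > 3 → no swap
j=1: arr[1]=15 > 3 → no swap
j=2: arr[2]=7 > 3 → no swap
j=3: arr[3]=20 > 3 → no swap
j=4: arr[4]=11 > 3 → no swap
j=5: arr[5]=5 > 3 → no swap
j=6: arr[6]=4 > 3 → no swap
j=7: arr[7]=18 > 3 → no swap
j=8: arr[8]=6 > 3 → no swap
j=9: arr[9]=2 ≤ 3 → i=0, swap arr[0],arr[9] → 2 15 7 20 11 5 4 18 6 16 3
final swap arr[1],arr[10] → 2 3 7 20 11 5 4 18 6 16 15; return 1
p = 1; k-1 = 5 > 1 ⇒ right

1; right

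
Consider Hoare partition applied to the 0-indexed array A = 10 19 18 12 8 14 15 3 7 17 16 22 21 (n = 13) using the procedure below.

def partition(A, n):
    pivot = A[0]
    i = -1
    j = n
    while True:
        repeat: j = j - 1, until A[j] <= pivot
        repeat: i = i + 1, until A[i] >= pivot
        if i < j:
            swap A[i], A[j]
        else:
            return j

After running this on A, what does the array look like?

7 3 8 12 18 14 15 19 10 17 16 22 21

pivot=10
j stops at 8 (7), i stops at 0 (10); swap ⇒ 7 19 18 12 8 14 15 3 10 17 16 22 21
j stops at 7 (3), i stops at 1 (19); swap ⇒ 7 3 18 12 8 14 15 19 10 17 16 22 21
j stops at 4 (8), i stops at 2 (18); swap ⇒ 7 3 8 12 18 14 15 19 10 17 16 22 21
j stops at 2, i stops at 3; i≥j ⇒ return 2. A=7 3 8 12 18 14 15 19 10 17 16 22 21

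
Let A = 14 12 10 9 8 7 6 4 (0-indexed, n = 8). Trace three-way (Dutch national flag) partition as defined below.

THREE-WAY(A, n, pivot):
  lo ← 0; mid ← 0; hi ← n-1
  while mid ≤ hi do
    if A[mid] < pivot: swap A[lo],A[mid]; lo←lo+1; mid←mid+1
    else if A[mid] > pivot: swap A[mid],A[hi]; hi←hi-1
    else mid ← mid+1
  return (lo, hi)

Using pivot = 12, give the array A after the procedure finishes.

pivot = 12; lo=0, mid=0, hi=7
A[mid]=14>12: swap A[0],A[7]; hi=6 → 4 12 10 9 8 7 6 14
A[mid]=4<12: swap A[0],A[0]; lo=1,mid=1 → 4 12 10 9 8 7 6 14
A[mid]=12=12: mid=2
A[mid]=10<12: swap A[1],A[2]; lo=2,mid=3 → 4 10 12 9 8 7 6 14
A[mid]=9<12: swap A[2],A[3]; lo=3,mid=4 → 4 10 9 12 8 7 6 14
A[mid]=8<12: swap A[3],A[4]; lo=4,mid=5 → 4 10 9 8 12 7 6 14
A[mid]=7<12: swap A[4],A[5]; lo=5,mid=6 → 4 10 9 8 7 12 6 14
A[mid]=6<12: swap A[5],A[6]; lo=6,mid=7 → 4 10 9 8 7 6 12 14
end: lo=6, hi=6; A = 4 10 9 8 7 6 12 14

4 10 9 8 7 6 12 14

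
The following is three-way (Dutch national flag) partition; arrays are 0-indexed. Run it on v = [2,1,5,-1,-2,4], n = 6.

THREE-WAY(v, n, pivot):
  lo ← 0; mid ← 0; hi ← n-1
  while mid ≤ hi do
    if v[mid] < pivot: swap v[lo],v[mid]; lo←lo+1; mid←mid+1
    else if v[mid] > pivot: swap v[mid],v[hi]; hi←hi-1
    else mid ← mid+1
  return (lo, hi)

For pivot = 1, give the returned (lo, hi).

(2, 2)

lo=0 mid=0 hi=5
2>1: swap(0,5), hi=4 ⇒ [4,1,5,-1,-2,2]
4>1: swap(0,4), hi=3 ⇒ [-2,1,5,-1,4,2]
-2<1: swap(0,0), lo=1 mid=1 ⇒ [-2,1,5,-1,4,2]
1=1: mid=2
5>1: swap(2,3), hi=2 ⇒ [-2,1,-1,5,4,2]
-1<1: swap(1,2), lo=2 mid=3 ⇒ [-2,-1,1,5,4,2]
done. lo=2 hi=2; v=[-2,-1,1,5,4,2]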